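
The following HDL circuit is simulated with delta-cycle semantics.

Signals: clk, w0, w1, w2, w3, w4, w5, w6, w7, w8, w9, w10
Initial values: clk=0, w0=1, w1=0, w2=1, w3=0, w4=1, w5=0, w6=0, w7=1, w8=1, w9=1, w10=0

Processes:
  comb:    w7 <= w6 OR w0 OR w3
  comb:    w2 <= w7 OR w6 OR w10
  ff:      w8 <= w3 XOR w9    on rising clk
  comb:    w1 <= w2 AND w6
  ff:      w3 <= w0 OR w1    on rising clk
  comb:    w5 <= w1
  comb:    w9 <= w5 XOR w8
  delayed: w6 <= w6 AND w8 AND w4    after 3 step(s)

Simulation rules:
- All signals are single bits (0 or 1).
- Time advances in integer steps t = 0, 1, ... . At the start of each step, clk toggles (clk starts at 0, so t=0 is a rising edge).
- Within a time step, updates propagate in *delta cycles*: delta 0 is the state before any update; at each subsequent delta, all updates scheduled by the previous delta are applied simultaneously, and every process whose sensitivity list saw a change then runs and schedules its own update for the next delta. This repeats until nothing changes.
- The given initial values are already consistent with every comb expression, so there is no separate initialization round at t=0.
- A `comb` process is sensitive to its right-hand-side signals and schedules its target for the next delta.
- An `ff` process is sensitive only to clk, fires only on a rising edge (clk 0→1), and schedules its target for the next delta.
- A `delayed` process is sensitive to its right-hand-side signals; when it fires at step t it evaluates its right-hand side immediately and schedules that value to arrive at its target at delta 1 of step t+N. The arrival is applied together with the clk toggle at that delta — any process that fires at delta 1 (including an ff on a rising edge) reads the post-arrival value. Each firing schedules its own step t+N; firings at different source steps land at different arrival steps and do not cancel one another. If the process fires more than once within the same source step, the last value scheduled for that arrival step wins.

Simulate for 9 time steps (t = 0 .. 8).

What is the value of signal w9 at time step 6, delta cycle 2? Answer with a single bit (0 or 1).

t0.Δ0 w6=0 w7=1 w4=1 w10=0 w3=0 clk=0 w5=0 w0=1 w9=1 w2=1 w1=0 w8=1
t0.Δ1 w6=0 w7=1 w4=1 w10=0 w3=0 clk=1 w5=0 w0=1 w9=1 w2=1 w1=0 w8=1
t0.Δ2 w6=0 w7=1 w4=1 w10=0 w3=1 clk=1 w5=0 w0=1 w9=1 w2=1 w1=0 w8=1
t1.Δ0 w6=0 w7=1 w4=1 w10=0 w3=1 clk=1 w5=0 w0=1 w9=1 w2=1 w1=0 w8=1
t1.Δ1 w6=0 w7=1 w4=1 w10=0 w3=1 clk=0 w5=0 w0=1 w9=1 w2=1 w1=0 w8=1
t2.Δ0 w6=0 w7=1 w4=1 w10=0 w3=1 clk=0 w5=0 w0=1 w9=1 w2=1 w1=0 w8=1
t2.Δ1 w6=0 w7=1 w4=1 w10=0 w3=1 clk=1 w5=0 w0=1 w9=1 w2=1 w1=0 w8=1
t2.Δ2 w6=0 w7=1 w4=1 w10=0 w3=1 clk=1 w5=0 w0=1 w9=1 w2=1 w1=0 w8=0
t2.Δ3 w6=0 w7=1 w4=1 w10=0 w3=1 clk=1 w5=0 w0=1 w9=0 w2=1 w1=0 w8=0
t3.Δ0 w6=0 w7=1 w4=1 w10=0 w3=1 clk=1 w5=0 w0=1 w9=0 w2=1 w1=0 w8=0
t3.Δ1 w6=0 w7=1 w4=1 w10=0 w3=1 clk=0 w5=0 w0=1 w9=0 w2=1 w1=0 w8=0
t4.Δ0 w6=0 w7=1 w4=1 w10=0 w3=1 clk=0 w5=0 w0=1 w9=0 w2=1 w1=0 w8=0
t4.Δ1 w6=0 w7=1 w4=1 w10=0 w3=1 clk=1 w5=0 w0=1 w9=0 w2=1 w1=0 w8=0
t4.Δ2 w6=0 w7=1 w4=1 w10=0 w3=1 clk=1 w5=0 w0=1 w9=0 w2=1 w1=0 w8=1
t4.Δ3 w6=0 w7=1 w4=1 w10=0 w3=1 clk=1 w5=0 w0=1 w9=1 w2=1 w1=0 w8=1
t5.Δ0 w6=0 w7=1 w4=1 w10=0 w3=1 clk=1 w5=0 w0=1 w9=1 w2=1 w1=0 w8=1
t5.Δ1 w6=0 w7=1 w4=1 w10=0 w3=1 clk=0 w5=0 w0=1 w9=1 w2=1 w1=0 w8=1
t6.Δ0 w6=0 w7=1 w4=1 w10=0 w3=1 clk=0 w5=0 w0=1 w9=1 w2=1 w1=0 w8=1
t6.Δ1 w6=0 w7=1 w4=1 w10=0 w3=1 clk=1 w5=0 w0=1 w9=1 w2=1 w1=0 w8=1
t6.Δ2 w6=0 w7=1 w4=1 w10=0 w3=1 clk=1 w5=0 w0=1 w9=1 w2=1 w1=0 w8=0
t6.Δ3 w6=0 w7=1 w4=1 w10=0 w3=1 clk=1 w5=0 w0=1 w9=0 w2=1 w1=0 w8=0
t7.Δ0 w6=0 w7=1 w4=1 w10=0 w3=1 clk=1 w5=0 w0=1 w9=0 w2=1 w1=0 w8=0
t7.Δ1 w6=0 w7=1 w4=1 w10=0 w3=1 clk=0 w5=0 w0=1 w9=0 w2=1 w1=0 w8=0
t8.Δ0 w6=0 w7=1 w4=1 w10=0 w3=1 clk=0 w5=0 w0=1 w9=0 w2=1 w1=0 w8=0
t8.Δ1 w6=0 w7=1 w4=1 w10=0 w3=1 clk=1 w5=0 w0=1 w9=0 w2=1 w1=0 w8=0
t8.Δ2 w6=0 w7=1 w4=1 w10=0 w3=1 clk=1 w5=0 w0=1 w9=0 w2=1 w1=0 w8=1
t8.Δ3 w6=0 w7=1 w4=1 w10=0 w3=1 clk=1 w5=0 w0=1 w9=1 w2=1 w1=0 w8=1

1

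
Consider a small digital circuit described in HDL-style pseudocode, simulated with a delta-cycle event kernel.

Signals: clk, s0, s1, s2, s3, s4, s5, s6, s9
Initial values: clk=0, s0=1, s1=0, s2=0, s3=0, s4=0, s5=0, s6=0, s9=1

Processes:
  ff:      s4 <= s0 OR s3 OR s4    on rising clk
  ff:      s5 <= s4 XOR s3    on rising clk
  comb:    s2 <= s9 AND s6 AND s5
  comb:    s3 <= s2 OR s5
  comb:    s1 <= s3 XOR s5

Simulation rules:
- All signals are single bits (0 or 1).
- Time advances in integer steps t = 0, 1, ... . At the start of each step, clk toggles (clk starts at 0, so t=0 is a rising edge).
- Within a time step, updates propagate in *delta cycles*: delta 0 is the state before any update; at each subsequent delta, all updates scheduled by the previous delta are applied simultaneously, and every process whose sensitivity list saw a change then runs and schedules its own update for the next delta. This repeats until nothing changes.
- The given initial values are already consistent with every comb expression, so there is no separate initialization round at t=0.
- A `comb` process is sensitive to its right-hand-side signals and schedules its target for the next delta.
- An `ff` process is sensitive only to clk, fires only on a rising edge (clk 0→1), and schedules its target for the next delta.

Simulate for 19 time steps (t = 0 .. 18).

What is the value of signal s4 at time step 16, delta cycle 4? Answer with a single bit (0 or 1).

1

t=0 Δ0: s2=0 s3=0 s6=0 s5=0 s1=0 s0=1 clk=0 s4=0 s9=1
  Δ1: clk:0→1
  Δ2: s4:0→1
  (2Δ to stable)
t=1 Δ0: s2=0 s3=0 s6=0 s5=0 s1=0 s0=1 clk=1 s4=1 s9=1
  Δ1: clk:1→0
  (1Δ to stable)
t=2 Δ0: s2=0 s3=0 s6=0 s5=0 s1=0 s0=1 clk=0 s4=1 s9=1
  Δ1: clk:0→1
  Δ2: s5:0→1
  Δ3: s3:0→1, s1:0→1
  Δ4: s1:1→0
  (4Δ to stable)
t=3 Δ0: s2=0 s3=1 s6=0 s5=1 s1=0 s0=1 clk=1 s4=1 s9=1
  Δ1: clk:1→0
  (1Δ to stable)
t=4 Δ0: s2=0 s3=1 s6=0 s5=1 s1=0 s0=1 clk=0 s4=1 s9=1
  Δ1: clk:0→1
  Δ2: s5:1→0
  Δ3: s3:1→0, s1:0→1
  Δ4: s1:1→0
  (4Δ to stable)
t=5 Δ0: s2=0 s3=0 s6=0 s5=0 s1=0 s0=1 clk=1 s4=1 s9=1
  Δ1: clk:1→0
  (1Δ to stable)
t=6 Δ0: s2=0 s3=0 s6=0 s5=0 s1=0 s0=1 clk=0 s4=1 s9=1
  Δ1: clk:0→1
  Δ2: s5:0→1
  Δ3: s3:0→1, s1:0→1
  Δ4: s1:1→0
  (4Δ to stable)
t=7 Δ0: s2=0 s3=1 s6=0 s5=1 s1=0 s0=1 clk=1 s4=1 s9=1
  Δ1: clk:1→0
  (1Δ to stable)
t=8 Δ0: s2=0 s3=1 s6=0 s5=1 s1=0 s0=1 clk=0 s4=1 s9=1
  Δ1: clk:0→1
  Δ2: s5:1→0
  Δ3: s3:1→0, s1:0→1
  Δ4: s1:1→0
  (4Δ to stable)
t=9 Δ0: s2=0 s3=0 s6=0 s5=0 s1=0 s0=1 clk=1 s4=1 s9=1
  Δ1: clk:1→0
  (1Δ to stable)
t=10 Δ0: s2=0 s3=0 s6=0 s5=0 s1=0 s0=1 clk=0 s4=1 s9=1
  Δ1: clk:0→1
  Δ2: s5:0→1
  Δ3: s3:0→1, s1:0→1
  Δ4: s1:1→0
  (4Δ to stable)
t=11 Δ0: s2=0 s3=1 s6=0 s5=1 s1=0 s0=1 clk=1 s4=1 s9=1
  Δ1: clk:1→0
  (1Δ to stable)
t=12 Δ0: s2=0 s3=1 s6=0 s5=1 s1=0 s0=1 clk=0 s4=1 s9=1
  Δ1: clk:0→1
  Δ2: s5:1→0
  Δ3: s3:1→0, s1:0→1
  Δ4: s1:1→0
  (4Δ to stable)
t=13 Δ0: s2=0 s3=0 s6=0 s5=0 s1=0 s0=1 clk=1 s4=1 s9=1
  Δ1: clk:1→0
  (1Δ to stable)
t=14 Δ0: s2=0 s3=0 s6=0 s5=0 s1=0 s0=1 clk=0 s4=1 s9=1
  Δ1: clk:0→1
  Δ2: s5:0→1
  Δ3: s3:0→1, s1:0→1
  Δ4: s1:1→0
  (4Δ to stable)
t=15 Δ0: s2=0 s3=1 s6=0 s5=1 s1=0 s0=1 clk=1 s4=1 s9=1
  Δ1: clk:1→0
  (1Δ to stable)
t=16 Δ0: s2=0 s3=1 s6=0 s5=1 s1=0 s0=1 clk=0 s4=1 s9=1
  Δ1: clk:0→1
  Δ2: s5:1→0
  Δ3: s3:1→0, s1:0→1
  Δ4: s1:1→0
  (4Δ to stable)
t=17 Δ0: s2=0 s3=0 s6=0 s5=0 s1=0 s0=1 clk=1 s4=1 s9=1
  Δ1: clk:1→0
  (1Δ to stable)
t=18 Δ0: s2=0 s3=0 s6=0 s5=0 s1=0 s0=1 clk=0 s4=1 s9=1
  Δ1: clk:0→1
  Δ2: s5:0→1
  Δ3: s3:0→1, s1:0→1
  Δ4: s1:1→0
  (4Δ to stable)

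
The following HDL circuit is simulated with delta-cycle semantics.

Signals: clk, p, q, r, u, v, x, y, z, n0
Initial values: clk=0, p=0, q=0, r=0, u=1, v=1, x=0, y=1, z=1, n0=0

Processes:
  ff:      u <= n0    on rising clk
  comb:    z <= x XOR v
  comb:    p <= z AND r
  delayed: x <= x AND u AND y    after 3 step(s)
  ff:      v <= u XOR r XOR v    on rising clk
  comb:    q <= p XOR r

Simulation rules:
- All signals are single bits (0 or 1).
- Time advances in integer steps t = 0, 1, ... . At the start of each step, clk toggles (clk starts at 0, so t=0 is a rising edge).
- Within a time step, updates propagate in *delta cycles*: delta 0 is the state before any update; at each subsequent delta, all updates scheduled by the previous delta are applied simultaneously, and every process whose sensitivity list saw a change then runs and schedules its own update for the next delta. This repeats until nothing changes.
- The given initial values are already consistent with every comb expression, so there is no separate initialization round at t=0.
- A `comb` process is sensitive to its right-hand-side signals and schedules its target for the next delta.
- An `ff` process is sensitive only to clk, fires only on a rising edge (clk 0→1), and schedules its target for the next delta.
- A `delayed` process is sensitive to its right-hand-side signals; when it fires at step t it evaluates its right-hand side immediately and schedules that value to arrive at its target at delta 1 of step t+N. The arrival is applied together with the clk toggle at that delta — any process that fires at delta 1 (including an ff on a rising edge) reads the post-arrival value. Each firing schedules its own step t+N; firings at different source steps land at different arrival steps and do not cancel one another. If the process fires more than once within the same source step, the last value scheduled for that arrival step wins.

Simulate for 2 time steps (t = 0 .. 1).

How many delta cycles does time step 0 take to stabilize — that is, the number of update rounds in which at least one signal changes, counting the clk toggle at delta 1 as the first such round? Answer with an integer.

3

t0.Δ0 r=0 x=0 u=1 p=0 y=1 q=0 n0=0 clk=0 z=1 v=1
t0.Δ1 r=0 x=0 u=1 p=0 y=1 q=0 n0=0 clk=1 z=1 v=1
t0.Δ2 r=0 x=0 u=0 p=0 y=1 q=0 n0=0 clk=1 z=1 v=0
t0.Δ3 r=0 x=0 u=0 p=0 y=1 q=0 n0=0 clk=1 z=0 v=0
t1.Δ0 r=0 x=0 u=0 p=0 y=1 q=0 n0=0 clk=1 z=0 v=0
t1.Δ1 r=0 x=0 u=0 p=0 y=1 q=0 n0=0 clk=0 z=0 v=0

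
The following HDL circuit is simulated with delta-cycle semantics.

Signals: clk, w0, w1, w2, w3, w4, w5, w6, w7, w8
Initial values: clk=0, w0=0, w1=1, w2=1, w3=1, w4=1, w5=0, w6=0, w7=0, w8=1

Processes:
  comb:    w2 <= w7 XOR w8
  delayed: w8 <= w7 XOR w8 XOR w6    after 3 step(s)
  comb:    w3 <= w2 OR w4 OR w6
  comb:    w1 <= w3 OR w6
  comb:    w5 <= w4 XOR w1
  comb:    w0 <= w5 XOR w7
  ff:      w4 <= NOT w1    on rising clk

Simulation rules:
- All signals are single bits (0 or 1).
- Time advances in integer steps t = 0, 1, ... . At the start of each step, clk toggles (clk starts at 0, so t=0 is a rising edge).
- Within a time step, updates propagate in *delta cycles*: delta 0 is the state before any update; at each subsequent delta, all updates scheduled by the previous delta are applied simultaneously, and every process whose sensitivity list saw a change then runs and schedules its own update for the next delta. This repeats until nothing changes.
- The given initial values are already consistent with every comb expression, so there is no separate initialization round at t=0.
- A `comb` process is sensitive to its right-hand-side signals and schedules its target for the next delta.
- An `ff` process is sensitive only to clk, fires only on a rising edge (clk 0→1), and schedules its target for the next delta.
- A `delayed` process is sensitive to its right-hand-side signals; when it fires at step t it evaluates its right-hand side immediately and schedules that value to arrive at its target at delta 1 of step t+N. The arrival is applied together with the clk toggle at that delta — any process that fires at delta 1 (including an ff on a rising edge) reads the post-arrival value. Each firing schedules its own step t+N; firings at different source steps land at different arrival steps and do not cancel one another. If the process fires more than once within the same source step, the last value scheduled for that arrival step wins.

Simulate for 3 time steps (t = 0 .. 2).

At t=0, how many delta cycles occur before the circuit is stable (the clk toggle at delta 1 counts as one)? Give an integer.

t=0 Δ0: w2=1 w0=0 w8=1 w1=1 w5=0 w4=1 w3=1 w6=0 w7=0 clk=0
  Δ1: clk:0→1
  Δ2: w4:1→0
  Δ3: w5:0→1
  Δ4: w0:0→1
  (4Δ to stable)
t=1 Δ0: w2=1 w0=1 w8=1 w1=1 w5=1 w4=0 w3=1 w6=0 w7=0 clk=1
  Δ1: clk:1→0
  (1Δ to stable)
t=2 Δ0: w2=1 w0=1 w8=1 w1=1 w5=1 w4=0 w3=1 w6=0 w7=0 clk=0
  Δ1: clk:0→1
  (1Δ to stable)

4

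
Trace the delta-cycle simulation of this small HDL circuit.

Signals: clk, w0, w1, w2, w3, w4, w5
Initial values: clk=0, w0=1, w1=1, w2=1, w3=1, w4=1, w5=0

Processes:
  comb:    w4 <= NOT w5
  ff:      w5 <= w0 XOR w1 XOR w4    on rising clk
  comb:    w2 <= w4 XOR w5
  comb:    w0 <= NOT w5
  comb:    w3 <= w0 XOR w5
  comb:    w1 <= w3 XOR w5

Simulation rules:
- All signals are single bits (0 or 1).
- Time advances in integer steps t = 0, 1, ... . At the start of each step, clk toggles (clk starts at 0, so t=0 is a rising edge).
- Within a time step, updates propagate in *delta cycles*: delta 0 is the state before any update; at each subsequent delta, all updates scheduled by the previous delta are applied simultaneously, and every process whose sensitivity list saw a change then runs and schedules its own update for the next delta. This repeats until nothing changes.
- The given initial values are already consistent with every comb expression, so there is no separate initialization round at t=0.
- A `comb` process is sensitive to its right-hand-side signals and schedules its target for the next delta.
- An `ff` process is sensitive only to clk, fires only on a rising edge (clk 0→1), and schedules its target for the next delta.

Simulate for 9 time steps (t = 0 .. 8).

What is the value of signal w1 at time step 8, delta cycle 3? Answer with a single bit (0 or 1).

t=0 Δ0: w3=1 w1=1 w5=0 w2=1 clk=0 w4=1 w0=1
  Δ1: clk:0→1
  Δ2: w5:0→1
  Δ3: w3:1→0, w1:1→0, w2:1→0, w4:1→0, w0:1→0
  Δ4: w3:0→1, w1:0→1, w2:0→1
  Δ5: w1:1→0
  (5Δ to stable)
t=1 Δ0: w3=1 w1=0 w5=1 w2=1 clk=1 w4=0 w0=0
  Δ1: clk:1→0
  (1Δ to stable)
t=2 Δ0: w3=1 w1=0 w5=1 w2=1 clk=0 w4=0 w0=0
  Δ1: clk:0→1
  Δ2: w5:1→0
  Δ3: w3:1→0, w1:0→1, w2:1→0, w4:0→1, w0:0→1
  Δ4: w3:0→1, w1:1→0, w2:0→1
  Δ5: w1:0→1
  (5Δ to stable)
t=3 Δ0: w3=1 w1=1 w5=0 w2=1 clk=1 w4=1 w0=1
  Δ1: clk:1→0
  (1Δ to stable)
t=4 Δ0: w3=1 w1=1 w5=0 w2=1 clk=0 w4=1 w0=1
  Δ1: clk:0→1
  Δ2: w5:0→1
  Δ3: w3:1→0, w1:1→0, w2:1→0, w4:1→0, w0:1→0
  Δ4: w3:0→1, w1:0→1, w2:0→1
  Δ5: w1:1→0
  (5Δ to stable)
t=5 Δ0: w3=1 w1=0 w5=1 w2=1 clk=1 w4=0 w0=0
  Δ1: clk:1→0
  (1Δ to stable)
t=6 Δ0: w3=1 w1=0 w5=1 w2=1 clk=0 w4=0 w0=0
  Δ1: clk:0→1
  Δ2: w5:1→0
  Δ3: w3:1→0, w1:0→1, w2:1→0, w4:0→1, w0:0→1
  Δ4: w3:0→1, w1:1→0, w2:0→1
  Δ5: w1:0→1
  (5Δ to stable)
t=7 Δ0: w3=1 w1=1 w5=0 w2=1 clk=1 w4=1 w0=1
  Δ1: clk:1→0
  (1Δ to stable)
t=8 Δ0: w3=1 w1=1 w5=0 w2=1 clk=0 w4=1 w0=1
  Δ1: clk:0→1
  Δ2: w5:0→1
  Δ3: w3:1→0, w1:1→0, w2:1→0, w4:1→0, w0:1→0
  Δ4: w3:0→1, w1:0→1, w2:0→1
  Δ5: w1:1→0
  (5Δ to stable)

0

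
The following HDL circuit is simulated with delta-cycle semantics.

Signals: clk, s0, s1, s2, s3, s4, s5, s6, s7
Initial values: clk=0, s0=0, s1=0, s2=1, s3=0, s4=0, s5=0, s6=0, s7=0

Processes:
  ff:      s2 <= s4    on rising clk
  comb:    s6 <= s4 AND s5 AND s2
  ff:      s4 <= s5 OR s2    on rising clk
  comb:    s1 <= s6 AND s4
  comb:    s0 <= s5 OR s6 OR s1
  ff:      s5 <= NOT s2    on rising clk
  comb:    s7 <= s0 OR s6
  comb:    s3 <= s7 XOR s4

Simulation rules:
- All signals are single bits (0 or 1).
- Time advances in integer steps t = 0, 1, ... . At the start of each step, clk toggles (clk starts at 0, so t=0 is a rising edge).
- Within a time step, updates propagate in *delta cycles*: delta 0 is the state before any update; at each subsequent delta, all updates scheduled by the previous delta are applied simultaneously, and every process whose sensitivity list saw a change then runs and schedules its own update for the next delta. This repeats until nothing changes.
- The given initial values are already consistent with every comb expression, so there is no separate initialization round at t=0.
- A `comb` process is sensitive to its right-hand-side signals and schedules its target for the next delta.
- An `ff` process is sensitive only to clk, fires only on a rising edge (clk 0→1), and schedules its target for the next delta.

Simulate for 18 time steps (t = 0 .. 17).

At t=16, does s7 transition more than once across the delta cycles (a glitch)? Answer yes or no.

no

t=0 Δ0: clk=0 s6=0 s2=1 s3=0 s7=0 s0=0 s4=0 s5=0 s1=0
  Δ1: clk:0→1
  Δ2: s2:1→0, s4:0→1
  Δ3: s3:0→1
  (3Δ to stable)
t=1 Δ0: clk=1 s6=0 s2=0 s3=1 s7=0 s0=0 s4=1 s5=0 s1=0
  Δ1: clk:1→0
  (1Δ to stable)
t=2 Δ0: clk=0 s6=0 s2=0 s3=1 s7=0 s0=0 s4=1 s5=0 s1=0
  Δ1: clk:0→1
  Δ2: s2:0→1, s4:1→0, s5:0→1
  Δ3: s3:1→0, s0:0→1
  Δ4: s7:0→1
  Δ5: s3:0→1
  (5Δ to stable)
t=3 Δ0: clk=1 s6=0 s2=1 s3=1 s7=1 s0=1 s4=0 s5=1 s1=0
  Δ1: clk:1→0
  (1Δ to stable)
t=4 Δ0: clk=0 s6=0 s2=1 s3=1 s7=1 s0=1 s4=0 s5=1 s1=0
  Δ1: clk:0→1
  Δ2: s2:1→0, s4:0→1, s5:1→0
  Δ3: s3:1→0, s0:1→0
  Δ4: s7:1→0
  Δ5: s3:0→1
  (5Δ to stable)
t=5 Δ0: clk=1 s6=0 s2=0 s3=1 s7=0 s0=0 s4=1 s5=0 s1=0
  Δ1: clk:1→0
  (1Δ to stable)
t=6 Δ0: clk=0 s6=0 s2=0 s3=1 s7=0 s0=0 s4=1 s5=0 s1=0
  Δ1: clk:0→1
  Δ2: s2:0→1, s4:1→0, s5:0→1
  Δ3: s3:1→0, s0:0→1
  Δ4: s7:0→1
  Δ5: s3:0→1
  (5Δ to stable)
t=7 Δ0: clk=1 s6=0 s2=1 s3=1 s7=1 s0=1 s4=0 s5=1 s1=0
  Δ1: clk:1→0
  (1Δ to stable)
t=8 Δ0: clk=0 s6=0 s2=1 s3=1 s7=1 s0=1 s4=0 s5=1 s1=0
  Δ1: clk:0→1
  Δ2: s2:1→0, s4:0→1, s5:1→0
  Δ3: s3:1→0, s0:1→0
  Δ4: s7:1→0
  Δ5: s3:0→1
  (5Δ to stable)
t=9 Δ0: clk=1 s6=0 s2=0 s3=1 s7=0 s0=0 s4=1 s5=0 s1=0
  Δ1: clk:1→0
  (1Δ to stable)
t=10 Δ0: clk=0 s6=0 s2=0 s3=1 s7=0 s0=0 s4=1 s5=0 s1=0
  Δ1: clk:0→1
  Δ2: s2:0→1, s4:1→0, s5:0→1
  Δ3: s3:1→0, s0:0→1
  Δ4: s7:0→1
  Δ5: s3:0→1
  (5Δ to stable)
t=11 Δ0: clk=1 s6=0 s2=1 s3=1 s7=1 s0=1 s4=0 s5=1 s1=0
  Δ1: clk:1→0
  (1Δ to stable)
t=12 Δ0: clk=0 s6=0 s2=1 s3=1 s7=1 s0=1 s4=0 s5=1 s1=0
  Δ1: clk:0→1
  Δ2: s2:1→0, s4:0→1, s5:1→0
  Δ3: s3:1→0, s0:1→0
  Δ4: s7:1→0
  Δ5: s3:0→1
  (5Δ to stable)
t=13 Δ0: clk=1 s6=0 s2=0 s3=1 s7=0 s0=0 s4=1 s5=0 s1=0
  Δ1: clk:1→0
  (1Δ to stable)
t=14 Δ0: clk=0 s6=0 s2=0 s3=1 s7=0 s0=0 s4=1 s5=0 s1=0
  Δ1: clk:0→1
  Δ2: s2:0→1, s4:1→0, s5:0→1
  Δ3: s3:1→0, s0:0→1
  Δ4: s7:0→1
  Δ5: s3:0→1
  (5Δ to stable)
t=15 Δ0: clk=1 s6=0 s2=1 s3=1 s7=1 s0=1 s4=0 s5=1 s1=0
  Δ1: clk:1→0
  (1Δ to stable)
t=16 Δ0: clk=0 s6=0 s2=1 s3=1 s7=1 s0=1 s4=0 s5=1 s1=0
  Δ1: clk:0→1
  Δ2: s2:1→0, s4:0→1, s5:1→0
  Δ3: s3:1→0, s0:1→0
  Δ4: s7:1→0
  Δ5: s3:0→1
  (5Δ to stable)
t=17 Δ0: clk=1 s6=0 s2=0 s3=1 s7=0 s0=0 s4=1 s5=0 s1=0
  Δ1: clk:1→0
  (1Δ to stable)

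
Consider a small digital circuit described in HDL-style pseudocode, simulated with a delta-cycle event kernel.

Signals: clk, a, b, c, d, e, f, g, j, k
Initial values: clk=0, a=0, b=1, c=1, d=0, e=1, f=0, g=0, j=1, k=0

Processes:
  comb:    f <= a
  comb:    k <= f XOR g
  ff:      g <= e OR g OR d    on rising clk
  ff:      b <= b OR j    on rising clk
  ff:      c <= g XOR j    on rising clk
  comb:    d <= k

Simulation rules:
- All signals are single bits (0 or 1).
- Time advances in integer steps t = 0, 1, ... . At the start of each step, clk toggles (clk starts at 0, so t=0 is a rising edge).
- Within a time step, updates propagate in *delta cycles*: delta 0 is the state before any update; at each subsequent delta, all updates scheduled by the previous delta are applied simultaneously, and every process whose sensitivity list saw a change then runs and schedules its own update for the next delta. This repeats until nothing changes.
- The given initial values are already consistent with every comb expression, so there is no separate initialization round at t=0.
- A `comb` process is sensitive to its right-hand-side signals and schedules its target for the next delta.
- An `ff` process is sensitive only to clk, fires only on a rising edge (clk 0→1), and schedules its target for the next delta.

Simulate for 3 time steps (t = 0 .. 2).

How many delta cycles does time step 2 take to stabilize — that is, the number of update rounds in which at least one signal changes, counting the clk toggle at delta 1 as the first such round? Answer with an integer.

2

t0.Δ0 b=1 a=0 k=0 d=0 c=1 j=1 g=0 f=0 e=1 clk=0
t0.Δ1 b=1 a=0 k=0 d=0 c=1 j=1 g=0 f=0 e=1 clk=1
t0.Δ2 b=1 a=0 k=0 d=0 c=1 j=1 g=1 f=0 e=1 clk=1
t0.Δ3 b=1 a=0 k=1 d=0 c=1 j=1 g=1 f=0 e=1 clk=1
t0.Δ4 b=1 a=0 k=1 d=1 c=1 j=1 g=1 f=0 e=1 clk=1
t1.Δ0 b=1 a=0 k=1 d=1 c=1 j=1 g=1 f=0 e=1 clk=1
t1.Δ1 b=1 a=0 k=1 d=1 c=1 j=1 g=1 f=0 e=1 clk=0
t2.Δ0 b=1 a=0 k=1 d=1 c=1 j=1 g=1 f=0 e=1 clk=0
t2.Δ1 b=1 a=0 k=1 d=1 c=1 j=1 g=1 f=0 e=1 clk=1
t2.Δ2 b=1 a=0 k=1 d=1 c=0 j=1 g=1 f=0 e=1 clk=1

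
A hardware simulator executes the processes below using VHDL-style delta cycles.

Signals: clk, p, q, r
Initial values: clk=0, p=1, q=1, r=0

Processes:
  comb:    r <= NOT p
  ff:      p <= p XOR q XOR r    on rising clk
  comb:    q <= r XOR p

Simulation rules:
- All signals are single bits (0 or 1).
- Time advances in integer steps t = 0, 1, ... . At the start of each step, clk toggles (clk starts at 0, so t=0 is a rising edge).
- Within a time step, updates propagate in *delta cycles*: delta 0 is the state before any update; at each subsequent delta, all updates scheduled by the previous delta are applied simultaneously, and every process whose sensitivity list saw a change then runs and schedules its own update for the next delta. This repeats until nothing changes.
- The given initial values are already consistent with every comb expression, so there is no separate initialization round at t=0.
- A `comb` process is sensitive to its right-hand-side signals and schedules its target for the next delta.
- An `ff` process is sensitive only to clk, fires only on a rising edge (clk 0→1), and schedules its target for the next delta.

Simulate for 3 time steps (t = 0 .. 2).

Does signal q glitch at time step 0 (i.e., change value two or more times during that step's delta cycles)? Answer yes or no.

t0.Δ0 r=0 q=1 clk=0 p=1
t0.Δ1 r=0 q=1 clk=1 p=1
t0.Δ2 r=0 q=1 clk=1 p=0
t0.Δ3 r=1 q=0 clk=1 p=0
t0.Δ4 r=1 q=1 clk=1 p=0
t1.Δ0 r=1 q=1 clk=1 p=0
t1.Δ1 r=1 q=1 clk=0 p=0
t2.Δ0 r=1 q=1 clk=0 p=0
t2.Δ1 r=1 q=1 clk=1 p=0

yes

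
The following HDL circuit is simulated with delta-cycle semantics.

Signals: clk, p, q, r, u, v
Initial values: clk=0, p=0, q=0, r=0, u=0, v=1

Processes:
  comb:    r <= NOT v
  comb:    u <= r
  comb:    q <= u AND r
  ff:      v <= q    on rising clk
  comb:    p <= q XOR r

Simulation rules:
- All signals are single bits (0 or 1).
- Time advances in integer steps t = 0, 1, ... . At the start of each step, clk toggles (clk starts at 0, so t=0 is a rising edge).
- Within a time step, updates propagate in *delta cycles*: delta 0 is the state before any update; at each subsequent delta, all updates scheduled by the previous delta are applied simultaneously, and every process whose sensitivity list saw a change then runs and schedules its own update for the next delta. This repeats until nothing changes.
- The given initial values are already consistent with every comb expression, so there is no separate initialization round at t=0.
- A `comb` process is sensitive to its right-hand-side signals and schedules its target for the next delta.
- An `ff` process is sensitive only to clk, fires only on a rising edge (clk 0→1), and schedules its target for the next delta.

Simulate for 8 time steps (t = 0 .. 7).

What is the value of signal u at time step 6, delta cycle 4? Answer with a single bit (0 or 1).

t=0 Δ0: v=1 p=0 u=0 r=0 clk=0 q=0
  Δ1: clk:0→1
  Δ2: v:1→0
  Δ3: r:0→1
  Δ4: p:0→1, u:0→1
  Δ5: q:0→1
  Δ6: p:1→0
  (6Δ to stable)
t=1 Δ0: v=0 p=0 u=1 r=1 clk=1 q=1
  Δ1: clk:1→0
  (1Δ to stable)
t=2 Δ0: v=0 p=0 u=1 r=1 clk=0 q=1
  Δ1: clk:0→1
  Δ2: v:0→1
  Δ3: r:1→0
  Δ4: p:0→1, u:1→0, q:1→0
  Δ5: p:1→0
  (5Δ to stable)
t=3 Δ0: v=1 p=0 u=0 r=0 clk=1 q=0
  Δ1: clk:1→0
  (1Δ to stable)
t=4 Δ0: v=1 p=0 u=0 r=0 clk=0 q=0
  Δ1: clk:0→1
  Δ2: v:1→0
  Δ3: r:0→1
  Δ4: p:0→1, u:0→1
  Δ5: q:0→1
  Δ6: p:1→0
  (6Δ to stable)
t=5 Δ0: v=0 p=0 u=1 r=1 clk=1 q=1
  Δ1: clk:1→0
  (1Δ to stable)
t=6 Δ0: v=0 p=0 u=1 r=1 clk=0 q=1
  Δ1: clk:0→1
  Δ2: v:0→1
  Δ3: r:1→0
  Δ4: p:0→1, u:1→0, q:1→0
  Δ5: p:1→0
  (5Δ to stable)
t=7 Δ0: v=1 p=0 u=0 r=0 clk=1 q=0
  Δ1: clk:1→0
  (1Δ to stable)

0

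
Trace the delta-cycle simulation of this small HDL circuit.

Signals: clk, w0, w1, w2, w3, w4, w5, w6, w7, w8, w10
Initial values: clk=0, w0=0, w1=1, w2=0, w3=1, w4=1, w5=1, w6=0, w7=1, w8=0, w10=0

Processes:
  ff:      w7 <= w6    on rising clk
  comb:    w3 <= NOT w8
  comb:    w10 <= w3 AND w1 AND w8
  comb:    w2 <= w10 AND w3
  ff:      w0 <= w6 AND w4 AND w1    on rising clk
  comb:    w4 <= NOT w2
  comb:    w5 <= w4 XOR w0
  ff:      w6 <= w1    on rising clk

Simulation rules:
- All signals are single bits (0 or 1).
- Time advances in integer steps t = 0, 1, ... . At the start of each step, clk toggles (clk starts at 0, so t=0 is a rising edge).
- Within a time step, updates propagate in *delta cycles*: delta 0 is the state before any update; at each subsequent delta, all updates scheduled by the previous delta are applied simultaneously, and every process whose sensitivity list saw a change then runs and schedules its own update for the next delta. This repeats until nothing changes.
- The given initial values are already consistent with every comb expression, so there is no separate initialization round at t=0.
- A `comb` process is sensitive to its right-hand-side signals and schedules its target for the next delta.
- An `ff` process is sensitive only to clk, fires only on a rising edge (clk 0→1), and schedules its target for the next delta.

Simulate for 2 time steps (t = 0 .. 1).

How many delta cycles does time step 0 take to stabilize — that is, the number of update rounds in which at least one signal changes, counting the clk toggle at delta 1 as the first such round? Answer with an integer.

2

t0.Δ0 w3=1 w2=0 w10=0 w0=0 clk=0 w5=1 w8=0 w7=1 w1=1 w6=0 w4=1
t0.Δ1 w3=1 w2=0 w10=0 w0=0 clk=1 w5=1 w8=0 w7=1 w1=1 w6=0 w4=1
t0.Δ2 w3=1 w2=0 w10=0 w0=0 clk=1 w5=1 w8=0 w7=0 w1=1 w6=1 w4=1
t1.Δ0 w3=1 w2=0 w10=0 w0=0 clk=1 w5=1 w8=0 w7=0 w1=1 w6=1 w4=1
t1.Δ1 w3=1 w2=0 w10=0 w0=0 clk=0 w5=1 w8=0 w7=0 w1=1 w6=1 w4=1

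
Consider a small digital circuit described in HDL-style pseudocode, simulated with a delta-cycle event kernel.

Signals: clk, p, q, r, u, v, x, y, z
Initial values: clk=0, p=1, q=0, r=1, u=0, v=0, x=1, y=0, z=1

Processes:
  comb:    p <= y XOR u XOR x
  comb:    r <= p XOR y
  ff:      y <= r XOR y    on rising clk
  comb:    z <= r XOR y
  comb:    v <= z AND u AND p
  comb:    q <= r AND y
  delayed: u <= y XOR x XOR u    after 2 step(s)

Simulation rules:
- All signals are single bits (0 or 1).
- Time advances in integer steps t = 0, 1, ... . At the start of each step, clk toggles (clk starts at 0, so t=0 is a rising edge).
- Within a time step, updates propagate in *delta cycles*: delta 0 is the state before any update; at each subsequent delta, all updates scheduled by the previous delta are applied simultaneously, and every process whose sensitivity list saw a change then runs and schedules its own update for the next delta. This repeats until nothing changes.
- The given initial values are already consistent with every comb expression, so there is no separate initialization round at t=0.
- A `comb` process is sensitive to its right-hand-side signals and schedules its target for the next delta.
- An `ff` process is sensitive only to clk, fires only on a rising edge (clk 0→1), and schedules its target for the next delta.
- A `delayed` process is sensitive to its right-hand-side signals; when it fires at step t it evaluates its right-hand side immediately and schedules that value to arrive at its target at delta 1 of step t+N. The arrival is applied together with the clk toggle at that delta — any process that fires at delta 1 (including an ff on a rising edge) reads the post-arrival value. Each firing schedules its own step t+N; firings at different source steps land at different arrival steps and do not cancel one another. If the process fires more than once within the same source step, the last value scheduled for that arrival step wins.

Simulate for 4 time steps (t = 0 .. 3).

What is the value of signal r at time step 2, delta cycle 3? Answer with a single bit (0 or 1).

0

t0.Δ0 x=1 q=0 u=0 y=0 clk=0 z=1 r=1 v=0 p=1
t0.Δ1 x=1 q=0 u=0 y=0 clk=1 z=1 r=1 v=0 p=1
t0.Δ2 x=1 q=0 u=0 y=1 clk=1 z=1 r=1 v=0 p=1
t0.Δ3 x=1 q=1 u=0 y=1 clk=1 z=0 r=0 v=0 p=0
t0.Δ4 x=1 q=0 u=0 y=1 clk=1 z=1 r=1 v=0 p=0
t0.Δ5 x=1 q=1 u=0 y=1 clk=1 z=0 r=1 v=0 p=0
t1.Δ0 x=1 q=1 u=0 y=1 clk=1 z=0 r=1 v=0 p=0
t1.Δ1 x=1 q=1 u=0 y=1 clk=0 z=0 r=1 v=0 p=0
t2.Δ0 x=1 q=1 u=0 y=1 clk=0 z=0 r=1 v=0 p=0
t2.Δ1 x=1 q=1 u=0 y=1 clk=1 z=0 r=1 v=0 p=0
t2.Δ2 x=1 q=1 u=0 y=0 clk=1 z=0 r=1 v=0 p=0
t2.Δ3 x=1 q=0 u=0 y=0 clk=1 z=1 r=0 v=0 p=1
t2.Δ4 x=1 q=0 u=0 y=0 clk=1 z=0 r=1 v=0 p=1
t2.Δ5 x=1 q=0 u=0 y=0 clk=1 z=1 r=1 v=0 p=1
t3.Δ0 x=1 q=0 u=0 y=0 clk=1 z=1 r=1 v=0 p=1
t3.Δ1 x=1 q=0 u=0 y=0 clk=0 z=1 r=1 v=0 p=1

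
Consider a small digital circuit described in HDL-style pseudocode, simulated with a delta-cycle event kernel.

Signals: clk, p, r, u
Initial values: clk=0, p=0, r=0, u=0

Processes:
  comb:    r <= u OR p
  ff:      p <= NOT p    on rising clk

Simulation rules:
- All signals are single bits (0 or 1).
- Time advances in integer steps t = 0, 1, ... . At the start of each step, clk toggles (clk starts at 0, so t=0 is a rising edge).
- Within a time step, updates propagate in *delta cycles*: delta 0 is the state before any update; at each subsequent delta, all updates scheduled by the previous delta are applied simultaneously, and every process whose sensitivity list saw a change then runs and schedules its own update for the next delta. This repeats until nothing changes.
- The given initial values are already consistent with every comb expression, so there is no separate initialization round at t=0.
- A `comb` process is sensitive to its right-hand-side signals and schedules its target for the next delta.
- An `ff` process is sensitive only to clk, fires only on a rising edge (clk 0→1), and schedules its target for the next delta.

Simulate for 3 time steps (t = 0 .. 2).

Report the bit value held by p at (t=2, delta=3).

t=0 Δ0: u=0 p=0 r=0 clk=0
  Δ1: clk:0→1
  Δ2: p:0→1
  Δ3: r:0→1
  (3Δ to stable)
t=1 Δ0: u=0 p=1 r=1 clk=1
  Δ1: clk:1→0
  (1Δ to stable)
t=2 Δ0: u=0 p=1 r=1 clk=0
  Δ1: clk:0→1
  Δ2: p:1→0
  Δ3: r:1→0
  (3Δ to stable)

0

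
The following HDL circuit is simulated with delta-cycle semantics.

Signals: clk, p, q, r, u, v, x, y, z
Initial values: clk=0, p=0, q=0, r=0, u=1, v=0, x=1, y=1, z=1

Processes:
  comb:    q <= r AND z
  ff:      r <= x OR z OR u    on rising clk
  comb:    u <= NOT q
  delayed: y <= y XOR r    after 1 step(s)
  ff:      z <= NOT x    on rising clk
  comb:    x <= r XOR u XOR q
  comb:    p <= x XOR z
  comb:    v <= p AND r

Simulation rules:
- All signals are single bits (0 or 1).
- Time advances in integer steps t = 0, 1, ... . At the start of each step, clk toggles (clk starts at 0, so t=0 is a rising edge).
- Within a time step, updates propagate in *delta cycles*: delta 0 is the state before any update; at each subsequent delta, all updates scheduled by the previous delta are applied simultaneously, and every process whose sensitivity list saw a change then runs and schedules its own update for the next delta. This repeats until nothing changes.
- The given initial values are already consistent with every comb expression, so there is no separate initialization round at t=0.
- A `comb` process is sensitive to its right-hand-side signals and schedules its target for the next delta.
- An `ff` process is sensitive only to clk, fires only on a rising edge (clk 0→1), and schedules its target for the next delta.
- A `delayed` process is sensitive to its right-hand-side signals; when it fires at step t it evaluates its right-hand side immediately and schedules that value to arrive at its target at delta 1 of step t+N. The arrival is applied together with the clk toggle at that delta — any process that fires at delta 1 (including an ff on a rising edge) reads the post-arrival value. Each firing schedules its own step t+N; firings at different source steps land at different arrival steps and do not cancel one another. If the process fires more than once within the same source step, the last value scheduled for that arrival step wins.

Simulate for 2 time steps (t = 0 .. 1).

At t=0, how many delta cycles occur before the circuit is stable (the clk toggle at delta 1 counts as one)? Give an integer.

5

t=0 Δ0: p=0 u=1 v=0 q=0 y=1 r=0 clk=0 x=1 z=1
  Δ1: clk:0→1
  Δ2: r:0→1, z:1→0
  Δ3: p:0→1, x:1→0
  Δ4: p:1→0, v:0→1
  Δ5: v:1→0
  (5Δ to stable)
t=1 Δ0: p=0 u=1 v=0 q=0 y=1 r=1 clk=1 x=0 z=0
  Δ1: y:1→0, clk:1→0
  (1Δ to stable)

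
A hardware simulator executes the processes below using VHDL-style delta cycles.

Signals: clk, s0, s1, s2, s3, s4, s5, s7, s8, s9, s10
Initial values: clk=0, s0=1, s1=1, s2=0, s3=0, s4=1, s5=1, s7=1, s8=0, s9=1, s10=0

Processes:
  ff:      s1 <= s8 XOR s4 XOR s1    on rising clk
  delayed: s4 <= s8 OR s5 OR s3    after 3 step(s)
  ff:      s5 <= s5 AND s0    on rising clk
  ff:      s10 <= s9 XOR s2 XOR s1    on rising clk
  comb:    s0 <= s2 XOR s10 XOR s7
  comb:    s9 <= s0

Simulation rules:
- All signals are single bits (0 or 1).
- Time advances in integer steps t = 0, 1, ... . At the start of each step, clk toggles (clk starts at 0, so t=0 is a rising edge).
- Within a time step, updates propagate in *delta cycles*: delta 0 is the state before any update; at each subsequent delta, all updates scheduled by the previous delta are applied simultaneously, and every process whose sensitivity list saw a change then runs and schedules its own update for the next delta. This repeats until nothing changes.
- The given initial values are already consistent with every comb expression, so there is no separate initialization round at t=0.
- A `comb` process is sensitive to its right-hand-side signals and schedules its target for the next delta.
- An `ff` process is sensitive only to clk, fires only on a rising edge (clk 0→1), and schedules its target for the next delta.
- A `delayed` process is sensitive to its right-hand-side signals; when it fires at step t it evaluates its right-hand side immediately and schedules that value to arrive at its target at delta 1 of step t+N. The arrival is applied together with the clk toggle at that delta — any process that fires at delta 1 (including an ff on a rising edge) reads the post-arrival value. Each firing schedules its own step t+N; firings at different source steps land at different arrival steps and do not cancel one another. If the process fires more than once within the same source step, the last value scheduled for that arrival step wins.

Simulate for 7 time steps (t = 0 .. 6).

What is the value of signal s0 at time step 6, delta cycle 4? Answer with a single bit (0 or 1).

1

t=0 Δ0: s3=0 s2=0 s7=1 s1=1 s9=1 s5=1 clk=0 s8=0 s10=0 s4=1 s0=1
  Δ1: clk:0→1
  Δ2: s1:1→0
  (2Δ to stable)
t=1 Δ0: s3=0 s2=0 s7=1 s1=0 s9=1 s5=1 clk=1 s8=0 s10=0 s4=1 s0=1
  Δ1: clk:1→0
  (1Δ to stable)
t=2 Δ0: s3=0 s2=0 s7=1 s1=0 s9=1 s5=1 clk=0 s8=0 s10=0 s4=1 s0=1
  Δ1: clk:0→1
  Δ2: s1:0→1, s10:0→1
  Δ3: s0:1→0
  Δ4: s9:1→0
  (4Δ to stable)
t=3 Δ0: s3=0 s2=0 s7=1 s1=1 s9=0 s5=1 clk=1 s8=0 s10=1 s4=1 s0=0
  Δ1: clk:1→0
  (1Δ to stable)
t=4 Δ0: s3=0 s2=0 s7=1 s1=1 s9=0 s5=1 clk=0 s8=0 s10=1 s4=1 s0=0
  Δ1: clk:0→1
  Δ2: s1:1→0, s5:1→0
  (2Δ to stable)
t=5 Δ0: s3=0 s2=0 s7=1 s1=0 s9=0 s5=0 clk=1 s8=0 s10=1 s4=1 s0=0
  Δ1: clk:1→0
  (1Δ to stable)
t=6 Δ0: s3=0 s2=0 s7=1 s1=0 s9=0 s5=0 clk=0 s8=0 s10=1 s4=1 s0=0
  Δ1: clk:0→1
  Δ2: s1:0→1, s10:1→0
  Δ3: s0:0→1
  Δ4: s9:0→1
  (4Δ to stable)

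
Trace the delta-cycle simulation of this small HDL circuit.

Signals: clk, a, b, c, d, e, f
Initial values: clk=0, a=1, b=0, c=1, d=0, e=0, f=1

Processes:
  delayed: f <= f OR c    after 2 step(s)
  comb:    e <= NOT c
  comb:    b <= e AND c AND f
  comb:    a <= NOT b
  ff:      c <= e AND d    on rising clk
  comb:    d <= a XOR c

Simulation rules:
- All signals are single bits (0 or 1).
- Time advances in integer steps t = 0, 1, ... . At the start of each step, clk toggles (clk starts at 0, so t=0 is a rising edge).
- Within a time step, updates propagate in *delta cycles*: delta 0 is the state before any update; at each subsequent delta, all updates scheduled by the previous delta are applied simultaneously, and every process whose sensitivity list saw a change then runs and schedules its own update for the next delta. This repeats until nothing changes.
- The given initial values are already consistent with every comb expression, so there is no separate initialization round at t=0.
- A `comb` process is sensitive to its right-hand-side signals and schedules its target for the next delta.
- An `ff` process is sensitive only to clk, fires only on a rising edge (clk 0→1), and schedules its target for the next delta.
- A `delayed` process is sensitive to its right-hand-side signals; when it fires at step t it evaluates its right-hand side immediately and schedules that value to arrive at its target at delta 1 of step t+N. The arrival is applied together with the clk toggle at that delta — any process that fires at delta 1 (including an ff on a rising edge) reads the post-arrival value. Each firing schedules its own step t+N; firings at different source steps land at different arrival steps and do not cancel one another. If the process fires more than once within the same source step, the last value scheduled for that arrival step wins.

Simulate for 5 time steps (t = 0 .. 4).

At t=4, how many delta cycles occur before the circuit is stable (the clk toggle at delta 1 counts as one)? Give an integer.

3

t=0 Δ0: e=0 a=1 b=0 d=0 c=1 f=1 clk=0
  Δ1: clk:0→1
  Δ2: c:1→0
  Δ3: e:0→1, d:0→1
  (3Δ to stable)
t=1 Δ0: e=1 a=1 b=0 d=1 c=0 f=1 clk=1
  Δ1: clk:1→0
  (1Δ to stable)
t=2 Δ0: e=1 a=1 b=0 d=1 c=0 f=1 clk=0
  Δ1: clk:0→1
  Δ2: c:0→1
  Δ3: e:1→0, b:0→1, d:1→0
  Δ4: a:1→0, b:1→0
  Δ5: a:0→1, d:0→1
  Δ6: d:1→0
  (6Δ to stable)
t=3 Δ0: e=0 a=1 b=0 d=0 c=1 f=1 clk=1
  Δ1: clk:1→0
  (1Δ to stable)
t=4 Δ0: e=0 a=1 b=0 d=0 c=1 f=1 clk=0
  Δ1: clk:0→1
  Δ2: c:1→0
  Δ3: e:0→1, d:0→1
  (3Δ to stable)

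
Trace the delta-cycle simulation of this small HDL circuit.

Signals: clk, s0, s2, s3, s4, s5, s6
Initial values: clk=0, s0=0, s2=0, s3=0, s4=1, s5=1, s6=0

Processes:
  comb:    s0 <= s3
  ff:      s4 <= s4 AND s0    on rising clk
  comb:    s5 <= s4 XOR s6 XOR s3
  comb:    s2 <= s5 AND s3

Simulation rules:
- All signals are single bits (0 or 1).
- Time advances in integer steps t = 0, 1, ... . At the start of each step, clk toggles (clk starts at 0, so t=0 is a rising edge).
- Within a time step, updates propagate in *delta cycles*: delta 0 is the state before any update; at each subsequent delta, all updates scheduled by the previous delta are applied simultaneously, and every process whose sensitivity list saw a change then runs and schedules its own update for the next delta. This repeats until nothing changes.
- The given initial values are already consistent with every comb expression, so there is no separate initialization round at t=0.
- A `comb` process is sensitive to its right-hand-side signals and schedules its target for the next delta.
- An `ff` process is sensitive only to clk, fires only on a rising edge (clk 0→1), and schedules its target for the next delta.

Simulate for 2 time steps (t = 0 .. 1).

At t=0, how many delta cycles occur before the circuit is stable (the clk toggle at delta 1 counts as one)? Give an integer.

[bits: s0,clk,s3,s4,s6,s2,s5]
t=0: Δ0=0001001 Δ1=0101001 Δ2=0100001 Δ3=0100000 | 3Δ
t=1: Δ0=0100000 Δ1=0000000 | 1Δ

3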